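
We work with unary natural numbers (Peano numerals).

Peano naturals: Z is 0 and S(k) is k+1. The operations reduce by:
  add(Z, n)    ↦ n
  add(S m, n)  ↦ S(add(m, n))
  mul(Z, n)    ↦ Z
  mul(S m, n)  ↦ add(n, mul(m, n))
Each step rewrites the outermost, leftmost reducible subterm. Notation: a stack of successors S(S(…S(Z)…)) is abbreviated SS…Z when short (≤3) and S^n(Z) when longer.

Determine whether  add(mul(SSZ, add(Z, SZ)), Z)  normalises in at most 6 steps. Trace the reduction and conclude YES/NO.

Answer: NO — after 6 steps the term is S(add(add(add(Z, SZ), mul(Z, add(Z, SZ))), Z)), not yet normal

Working:
  start: add(mul(SSZ, add(Z, SZ)), Z)
  →1  add(add(add(Z, SZ), mul(SZ, add(Z, SZ))), Z)
  →2  add(add(SZ, mul(SZ, add(Z, SZ))), Z)
  →3  add(S(add(Z, mul(SZ, add(Z, SZ)))), Z)
  →4  S(add(add(Z, mul(SZ, add(Z, SZ))), Z))
  →5  S(add(mul(SZ, add(Z, SZ)), Z))
  →6  S(add(add(add(Z, SZ), mul(Z, add(Z, SZ))), Z))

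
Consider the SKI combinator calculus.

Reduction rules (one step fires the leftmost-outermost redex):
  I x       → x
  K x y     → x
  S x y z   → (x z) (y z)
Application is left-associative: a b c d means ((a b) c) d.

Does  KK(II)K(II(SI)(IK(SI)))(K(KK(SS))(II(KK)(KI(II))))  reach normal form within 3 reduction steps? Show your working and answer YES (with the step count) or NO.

  start: KK(II)K(II(SI)(IK(SI)))(K(KK(SS))(II(KK)(KI(II))))
  [1] KK(II(SI)(IK(SI)))(K(KK(SS))(II(KK)(KI(II))))
  [2] K(K(KK(SS))(II(KK)(KI(II))))
  [3] K(KK(SS))

Answer: NO — after 3 steps the term is K(KK(SS)), not yet normal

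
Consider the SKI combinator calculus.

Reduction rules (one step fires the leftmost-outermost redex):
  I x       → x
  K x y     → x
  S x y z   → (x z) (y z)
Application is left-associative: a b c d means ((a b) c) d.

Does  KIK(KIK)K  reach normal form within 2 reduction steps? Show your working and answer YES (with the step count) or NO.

Answer: NO — after 2 steps the term is KIKK, not yet normal

Working:
  start: KIK(KIK)K
  →1  I(KIK)K
  →2  KIKK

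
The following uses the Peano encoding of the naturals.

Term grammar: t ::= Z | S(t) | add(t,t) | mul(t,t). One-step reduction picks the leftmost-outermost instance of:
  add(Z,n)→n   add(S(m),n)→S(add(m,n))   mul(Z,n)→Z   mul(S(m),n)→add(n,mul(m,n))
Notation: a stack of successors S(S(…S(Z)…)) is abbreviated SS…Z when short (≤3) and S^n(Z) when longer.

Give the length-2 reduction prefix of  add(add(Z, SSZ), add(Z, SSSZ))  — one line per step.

  start: add(add(Z, SSZ), add(Z, SSSZ))
  step 1: add(SSZ, add(Z, SSSZ))
  step 2: S(add(SZ, add(Z, SSSZ)))

Answer: after 2 steps: S(add(SZ, add(Z, SSSZ)))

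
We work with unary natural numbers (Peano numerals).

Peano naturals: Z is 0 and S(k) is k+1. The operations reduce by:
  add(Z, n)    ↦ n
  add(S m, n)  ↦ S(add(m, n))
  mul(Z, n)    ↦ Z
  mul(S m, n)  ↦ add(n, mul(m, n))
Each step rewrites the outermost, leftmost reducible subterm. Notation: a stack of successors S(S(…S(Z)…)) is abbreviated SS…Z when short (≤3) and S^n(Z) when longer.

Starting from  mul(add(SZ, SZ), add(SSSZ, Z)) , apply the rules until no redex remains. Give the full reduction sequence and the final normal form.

  start: mul(add(SZ, SZ), add(SSSZ, Z))
  →1  mul(S(add(Z, SZ)), add(SSSZ, Z))
  →2  add(add(SSSZ, Z), mul(add(Z, SZ), add(SSSZ, Z)))
  →3  add(S(add(SSZ, Z)), mul(add(Z, SZ), add(SSSZ, Z)))
  →4  S(add(add(SSZ, Z), mul(add(Z, SZ), add(SSSZ, Z))))
  →5  S(add(S(add(SZ, Z)), mul(add(Z, SZ), add(SSSZ, Z))))
  →6  S(S(add(add(SZ, Z), mul(add(Z, SZ), add(SSSZ, Z)))))
  →7  S(S(add(S(add(Z, Z)), mul(add(Z, SZ), add(SSSZ, Z)))))
  →8  S(S(S(add(add(Z, Z), mul(add(Z, SZ), add(SSSZ, Z))))))
  →9  S(S(S(add(Z, mul(add(Z, SZ), add(SSSZ, Z))))))
  →10  S(S(S(mul(add(Z, SZ), add(SSSZ, Z)))))
  →11  S(S(S(mul(SZ, add(SSSZ, Z)))))
  →12  S(S(S(add(add(SSSZ, Z), mul(Z, add(SSSZ, Z))))))
  →13  S(S(S(add(S(add(SSZ, Z)), mul(Z, add(SSSZ, Z))))))
  →14  S(S(S(S(add(add(SSZ, Z), mul(Z, add(SSSZ, Z)))))))
  →15  S(S(S(S(add(S(add(SZ, Z)), mul(Z, add(SSSZ, Z)))))))
  →16  S(S(S(S(S(add(add(SZ, Z), mul(Z, add(SSSZ, Z))))))))
  →17  S(S(S(S(S(add(S(add(Z, Z)), mul(Z, add(SSSZ, Z))))))))
  →18  S(S(S(S(S(S(add(add(Z, Z), mul(Z, add(SSSZ, Z)))))))))
  →19  S(S(S(S(S(S(add(Z, mul(Z, add(SSSZ, Z)))))))))
  →20  S(S(S(S(S(S(mul(Z, add(SSSZ, Z))))))))
  →21  S^6(Z)

Answer: normal form = S^6(Z)  (in 21 steps)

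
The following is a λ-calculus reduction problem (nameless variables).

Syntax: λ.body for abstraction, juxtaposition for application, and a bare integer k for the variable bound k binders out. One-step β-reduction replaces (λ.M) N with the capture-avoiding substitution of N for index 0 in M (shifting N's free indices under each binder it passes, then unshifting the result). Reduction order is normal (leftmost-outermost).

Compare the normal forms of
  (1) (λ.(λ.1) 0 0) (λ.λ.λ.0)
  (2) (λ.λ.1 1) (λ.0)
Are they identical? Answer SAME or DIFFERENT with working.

Term A:
  start: (λ.(λ.1) 0 0) (λ.λ.λ.0)
  step 1: (λ.λ.λ.λ.0) (λ.λ.λ.0) (λ.λ.λ.0)
  step 2: (λ.λ.λ.0) (λ.λ.λ.0)
  step 3: λ.λ.0

Term B:
  start: (λ.λ.1 1) (λ.0)
  step 1: λ.(λ.0) (λ.0)
  step 2: λ.λ.0

Answer: SAME — A ⇓ λ.λ.0, B ⇓ λ.λ.0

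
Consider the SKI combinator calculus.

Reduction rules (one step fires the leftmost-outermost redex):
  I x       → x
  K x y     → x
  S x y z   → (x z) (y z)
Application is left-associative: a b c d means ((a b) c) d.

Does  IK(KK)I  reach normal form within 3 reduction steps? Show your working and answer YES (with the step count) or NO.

Answer: YES — reaches normal form KK in 2 ≤ 3 steps

Reduction:
  start: IK(KK)I
  step 1: K(KK)I
  step 2: KK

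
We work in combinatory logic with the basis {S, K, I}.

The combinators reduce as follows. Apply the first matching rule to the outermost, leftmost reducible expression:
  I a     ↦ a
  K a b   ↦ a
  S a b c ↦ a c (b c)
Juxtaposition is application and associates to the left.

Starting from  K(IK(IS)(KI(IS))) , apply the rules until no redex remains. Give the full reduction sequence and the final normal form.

Answer: normal form = KS  (in 3 steps)

Derivation:
  start: K(IK(IS)(KI(IS)))
  step 1: K(K(IS)(KI(IS)))
  step 2: K(IS)
  step 3: KS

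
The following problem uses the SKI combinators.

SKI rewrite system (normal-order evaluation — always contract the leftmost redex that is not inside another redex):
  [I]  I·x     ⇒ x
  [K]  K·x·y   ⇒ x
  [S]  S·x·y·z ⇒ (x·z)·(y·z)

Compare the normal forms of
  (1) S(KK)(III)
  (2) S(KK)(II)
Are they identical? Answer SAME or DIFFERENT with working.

Answer: SAME — A ⇓ S(KK)I, B ⇓ S(KK)I

Reduction:
Term A:
  start: S(KK)(III)
  step 1: S(KK)(II)
  step 2: S(KK)I

Term B:
  start: S(KK)(II)
  step 1: S(KK)I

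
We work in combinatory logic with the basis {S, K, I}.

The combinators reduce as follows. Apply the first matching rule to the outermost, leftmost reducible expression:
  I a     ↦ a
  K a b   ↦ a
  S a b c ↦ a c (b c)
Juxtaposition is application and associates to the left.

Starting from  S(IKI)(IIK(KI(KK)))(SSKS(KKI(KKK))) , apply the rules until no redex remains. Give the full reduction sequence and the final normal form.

Answer: normal form = I  (in 8 steps)

Reduction:
  start: S(IKI)(IIK(KI(KK)))(SSKS(KKI(KKK)))
  step 1: IKI(SSKS(KKI(KKK)))(IIK(KI(KK))(SSKS(KKI(KKK))))
  step 2: KI(SSKS(KKI(KKK)))(IIK(KI(KK))(SSKS(KKI(KKK))))
  step 3: I(IIK(KI(KK))(SSKS(KKI(KKK))))
  step 4: IIK(KI(KK))(SSKS(KKI(KKK)))
  step 5: IK(KI(KK))(SSKS(KKI(KKK)))
  step 6: K(KI(KK))(SSKS(KKI(KKK)))
  step 7: KI(KK)
  step 8: I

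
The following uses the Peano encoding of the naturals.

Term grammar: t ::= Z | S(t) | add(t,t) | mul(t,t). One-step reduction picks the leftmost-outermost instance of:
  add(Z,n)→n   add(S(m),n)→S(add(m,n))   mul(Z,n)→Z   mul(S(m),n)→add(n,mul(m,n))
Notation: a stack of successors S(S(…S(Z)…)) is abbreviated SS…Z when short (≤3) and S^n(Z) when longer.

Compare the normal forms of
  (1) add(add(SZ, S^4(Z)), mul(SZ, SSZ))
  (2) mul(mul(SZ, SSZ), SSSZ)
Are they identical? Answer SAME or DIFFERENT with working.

Answer: DIFFERENT — A ⇓ S^7(Z), B ⇓ S^6(Z)

Working:
Term A:
  start: add(add(SZ, S^4(Z)), mul(SZ, SSZ))
  →1  add(S(add(Z, S^4(Z))), mul(SZ, SSZ))
  →2  S(add(add(Z, S^4(Z)), mul(SZ, SSZ)))
  →3  S(add(S^4(Z), mul(SZ, SSZ)))
  →4  S(S(add(SSSZ, mul(SZ, SSZ))))
  →5  S(S(S(add(SSZ, mul(SZ, SSZ)))))
  →6  S(S(S(S(add(SZ, mul(SZ, SSZ))))))
  →7  S(S(S(S(S(add(Z, mul(SZ, SSZ)))))))
  →8  S(S(S(S(S(mul(SZ, SSZ))))))
  →9  S(S(S(S(S(add(SSZ, mul(Z, SSZ)))))))
  →10  S(S(S(S(S(S(add(SZ, mul(Z, SSZ))))))))
  →11  S(S(S(S(S(S(S(add(Z, mul(Z, SSZ)))))))))
  →12  S(S(S(S(S(S(S(mul(Z, SSZ))))))))
  →13  S^7(Z)

Term B:
  start: mul(mul(SZ, SSZ), SSSZ)
  →1  mul(add(SSZ, mul(Z, SSZ)), SSSZ)
  →2  mul(S(add(SZ, mul(Z, SSZ))), SSSZ)
  →3  add(SSSZ, mul(add(SZ, mul(Z, SSZ)), SSSZ))
  →4  S(add(SSZ, mul(add(SZ, mul(Z, SSZ)), SSSZ)))
  →5  S(S(add(SZ, mul(add(SZ, mul(Z, SSZ)), SSSZ))))
  →6  S(S(S(add(Z, mul(add(SZ, mul(Z, SSZ)), SSSZ)))))
  →7  S(S(S(mul(add(SZ, mul(Z, SSZ)), SSSZ))))
  →8  S(S(S(mul(S(add(Z, mul(Z, SSZ))), SSSZ))))
  →9  S(S(S(add(SSSZ, mul(add(Z, mul(Z, SSZ)), SSSZ)))))
  →10  S(S(S(S(add(SSZ, mul(add(Z, mul(Z, SSZ)), SSSZ))))))
  →11  S(S(S(S(S(add(SZ, mul(add(Z, mul(Z, SSZ)), SSSZ)))))))
  →12  S(S(S(S(S(S(add(Z, mul(add(Z, mul(Z, SSZ)), SSSZ))))))))
  →13  S(S(S(S(S(S(mul(add(Z, mul(Z, SSZ)), SSSZ)))))))
  →14  S(S(S(S(S(S(mul(mul(Z, SSZ), SSSZ)))))))
  →15  S(S(S(S(S(S(mul(Z, SSSZ)))))))
  →16  S^6(Z)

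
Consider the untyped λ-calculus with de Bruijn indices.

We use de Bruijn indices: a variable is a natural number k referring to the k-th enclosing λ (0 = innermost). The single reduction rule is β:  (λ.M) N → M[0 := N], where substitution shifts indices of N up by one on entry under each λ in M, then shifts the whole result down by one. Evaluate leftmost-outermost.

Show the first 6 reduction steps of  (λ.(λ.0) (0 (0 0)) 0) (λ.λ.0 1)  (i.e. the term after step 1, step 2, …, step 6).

  start: (λ.(λ.0) (0 (0 0)) 0) (λ.λ.0 1)
  →1  (λ.0) ((λ.λ.0 1) ((λ.λ.0 1) (λ.λ.0 1))) (λ.λ.0 1)
  →2  (λ.λ.0 1) ((λ.λ.0 1) (λ.λ.0 1)) (λ.λ.0 1)
  →3  (λ.0 ((λ.λ.0 1) (λ.λ.0 1))) (λ.λ.0 1)
  →4  (λ.λ.0 1) ((λ.λ.0 1) (λ.λ.0 1))
  →5  λ.0 ((λ.λ.0 1) (λ.λ.0 1))
  →6  λ.0 (λ.0 (λ.λ.0 1))

Answer: after 6 steps: λ.0 (λ.0 (λ.λ.0 1))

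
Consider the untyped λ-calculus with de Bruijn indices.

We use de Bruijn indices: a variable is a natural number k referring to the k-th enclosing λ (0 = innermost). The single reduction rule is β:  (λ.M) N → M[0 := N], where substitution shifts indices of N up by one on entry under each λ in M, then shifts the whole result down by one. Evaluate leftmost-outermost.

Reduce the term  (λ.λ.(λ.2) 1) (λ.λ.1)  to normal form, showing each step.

Answer: normal form = λ.λ.λ.1  (in 2 steps)

Working:
  start: (λ.λ.(λ.2) 1) (λ.λ.1)
  →1  λ.(λ.λ.λ.1) (λ.λ.1)
  →2  λ.λ.λ.1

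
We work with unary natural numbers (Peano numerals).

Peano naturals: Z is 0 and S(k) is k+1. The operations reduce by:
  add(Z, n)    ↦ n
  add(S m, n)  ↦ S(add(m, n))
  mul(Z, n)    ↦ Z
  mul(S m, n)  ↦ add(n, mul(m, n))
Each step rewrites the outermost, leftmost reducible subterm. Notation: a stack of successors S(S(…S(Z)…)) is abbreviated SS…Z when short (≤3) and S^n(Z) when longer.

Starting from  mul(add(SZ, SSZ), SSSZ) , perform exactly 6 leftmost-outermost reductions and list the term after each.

Answer: after 6 steps: S(S(S(mul(add(Z, SSZ), SSSZ))))

Derivation:
  start: mul(add(SZ, SSZ), SSSZ)
  [1] mul(S(add(Z, SSZ)), SSSZ)
  [2] add(SSSZ, mul(add(Z, SSZ), SSSZ))
  [3] S(add(SSZ, mul(add(Z, SSZ), SSSZ)))
  [4] S(S(add(SZ, mul(add(Z, SSZ), SSSZ))))
  [5] S(S(S(add(Z, mul(add(Z, SSZ), SSSZ)))))
  [6] S(S(S(mul(add(Z, SSZ), SSSZ))))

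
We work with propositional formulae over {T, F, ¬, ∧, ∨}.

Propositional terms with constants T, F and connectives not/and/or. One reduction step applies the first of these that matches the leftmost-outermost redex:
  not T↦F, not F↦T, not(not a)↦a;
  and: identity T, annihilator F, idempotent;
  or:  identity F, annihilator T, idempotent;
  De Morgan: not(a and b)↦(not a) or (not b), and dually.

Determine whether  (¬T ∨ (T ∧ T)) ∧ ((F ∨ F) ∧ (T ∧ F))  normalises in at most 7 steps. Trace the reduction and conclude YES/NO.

Answer: YES — reaches normal form F in 6 ≤ 7 steps

Reduction:
  start: (¬T ∨ (T ∧ T)) ∧ ((F ∨ F) ∧ (T ∧ F))
  [1] (F ∨ (T ∧ T)) ∧ ((F ∨ F) ∧ (T ∧ F))
  [2] (T ∧ T) ∧ ((F ∨ F) ∧ (T ∧ F))
  [3] T ∧ ((F ∨ F) ∧ (T ∧ F))
  [4] (F ∨ F) ∧ (T ∧ F)
  [5] F ∧ (T ∧ F)
  [6] F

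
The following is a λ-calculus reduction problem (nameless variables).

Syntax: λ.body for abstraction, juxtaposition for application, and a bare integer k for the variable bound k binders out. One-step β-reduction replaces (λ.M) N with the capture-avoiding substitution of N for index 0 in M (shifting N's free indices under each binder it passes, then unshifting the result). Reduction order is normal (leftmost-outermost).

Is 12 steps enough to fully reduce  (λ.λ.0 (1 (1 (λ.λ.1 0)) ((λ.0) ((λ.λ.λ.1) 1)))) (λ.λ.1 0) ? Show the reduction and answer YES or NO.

Answer: YES — reaches normal form λ.0 (λ.λ.1) in 9 ≤ 12 steps

Derivation:
  start: (λ.λ.0 (1 (1 (λ.λ.1 0)) ((λ.0) ((λ.λ.λ.1) 1)))) (λ.λ.1 0)
  →1  λ.0 ((λ.λ.1 0) ((λ.λ.1 0) (λ.λ.1 0)) ((λ.0) ((λ.λ.λ.1) (λ.λ.1 0))))
  →2  λ.0 ((λ.(λ.λ.1 0) (λ.λ.1 0) 0) ((λ.0) ((λ.λ.λ.1) (λ.λ.1 0))))
  →3  λ.0 ((λ.λ.1 0) (λ.λ.1 0) ((λ.0) ((λ.λ.λ.1) (λ.λ.1 0))))
  →4  λ.0 ((λ.(λ.λ.1 0) 0) ((λ.0) ((λ.λ.λ.1) (λ.λ.1 0))))
  →5  λ.0 ((λ.λ.1 0) ((λ.0) ((λ.λ.λ.1) (λ.λ.1 0))))
  →6  λ.0 (λ.(λ.0) ((λ.λ.λ.1) (λ.λ.1 0)) 0)
  →7  λ.0 (λ.(λ.λ.λ.1) (λ.λ.1 0) 0)
  →8  λ.0 (λ.(λ.λ.1) 0)
  →9  λ.0 (λ.λ.1)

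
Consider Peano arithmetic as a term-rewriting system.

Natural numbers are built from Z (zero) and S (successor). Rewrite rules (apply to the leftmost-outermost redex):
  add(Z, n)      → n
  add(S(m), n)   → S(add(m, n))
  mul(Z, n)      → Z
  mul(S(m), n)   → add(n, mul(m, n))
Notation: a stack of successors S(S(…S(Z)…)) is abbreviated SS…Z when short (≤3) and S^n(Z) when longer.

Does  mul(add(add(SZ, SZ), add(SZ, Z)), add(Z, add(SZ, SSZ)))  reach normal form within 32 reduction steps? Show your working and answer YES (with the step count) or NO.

Answer: YES — reaches normal form S^9(Z) in 32 ≤ 32 steps

Reduction:
  start: mul(add(add(SZ, SZ), add(SZ, Z)), add(Z, add(SZ, SSZ)))
  step 1: mul(add(S(add(Z, SZ)), add(SZ, Z)), add(Z, add(SZ, SSZ)))
  step 2: mul(S(add(add(Z, SZ), add(SZ, Z))), add(Z, add(SZ, SSZ)))
  step 3: add(add(Z, add(SZ, SSZ)), mul(add(add(Z, SZ), add(SZ, Z)), add(Z, add(SZ, SSZ))))
  step 4: add(add(SZ, SSZ), mul(add(add(Z, SZ), add(SZ, Z)), add(Z, add(SZ, SSZ))))
  step 5: add(S(add(Z, SSZ)), mul(add(add(Z, SZ), add(SZ, Z)), add(Z, add(SZ, SSZ))))
  step 6: S(add(add(Z, SSZ), mul(add(add(Z, SZ), add(SZ, Z)), add(Z, add(SZ, SSZ)))))
  step 7: S(add(SSZ, mul(add(add(Z, SZ), add(SZ, Z)), add(Z, add(SZ, SSZ)))))
  step 8: S(S(add(SZ, mul(add(add(Z, SZ), add(SZ, Z)), add(Z, add(SZ, SSZ))))))
  step 9: S(S(S(add(Z, mul(add(add(Z, SZ), add(SZ, Z)), add(Z, add(SZ, SSZ)))))))
  step 10: S(S(S(mul(add(add(Z, SZ), add(SZ, Z)), add(Z, add(SZ, SSZ))))))
  step 11: S(S(S(mul(add(SZ, add(SZ, Z)), add(Z, add(SZ, SSZ))))))
  step 12: S(S(S(mul(S(add(Z, add(SZ, Z))), add(Z, add(SZ, SSZ))))))
  step 13: S(S(S(add(add(Z, add(SZ, SSZ)), mul(add(Z, add(SZ, Z)), add(Z, add(SZ, SSZ)))))))
  step 14: S(S(S(add(add(SZ, SSZ), mul(add(Z, add(SZ, Z)), add(Z, add(SZ, SSZ)))))))
  step 15: S(S(S(add(S(add(Z, SSZ)), mul(add(Z, add(SZ, Z)), add(Z, add(SZ, SSZ)))))))
  step 16: S(S(S(S(add(add(Z, SSZ), mul(add(Z, add(SZ, Z)), add(Z, add(SZ, SSZ))))))))
  step 17: S(S(S(S(add(SSZ, mul(add(Z, add(SZ, Z)), add(Z, add(SZ, SSZ))))))))
  step 18: S(S(S(S(S(add(SZ, mul(add(Z, add(SZ, Z)), add(Z, add(SZ, SSZ)))))))))
  step 19: S(S(S(S(S(S(add(Z, mul(add(Z, add(SZ, Z)), add(Z, add(SZ, SSZ))))))))))
  step 20: S(S(S(S(S(S(mul(add(Z, add(SZ, Z)), add(Z, add(SZ, SSZ)))))))))
  step 21: S(S(S(S(S(S(mul(add(SZ, Z), add(Z, add(SZ, SSZ)))))))))
  step 22: S(S(S(S(S(S(mul(S(add(Z, Z)), add(Z, add(SZ, SSZ)))))))))
  step 23: S(S(S(S(S(S(add(add(Z, add(SZ, SSZ)), mul(add(Z, Z), add(Z, add(SZ, SSZ))))))))))
  step 24: S(S(S(S(S(S(add(add(SZ, SSZ), mul(add(Z, Z), add(Z, add(SZ, SSZ))))))))))
  step 25: S(S(S(S(S(S(add(S(add(Z, SSZ)), mul(add(Z, Z), add(Z, add(SZ, SSZ))))))))))
  step 26: S(S(S(S(S(S(S(add(add(Z, SSZ), mul(add(Z, Z), add(Z, add(SZ, SSZ)))))))))))
  step 27: S(S(S(S(S(S(S(add(SSZ, mul(add(Z, Z), add(Z, add(SZ, SSZ)))))))))))
  step 28: S(S(S(S(S(S(S(S(add(SZ, mul(add(Z, Z), add(Z, add(SZ, SSZ))))))))))))
  step 29: S(S(S(S(S(S(S(S(S(add(Z, mul(add(Z, Z), add(Z, add(SZ, SSZ)))))))))))))
  step 30: S(S(S(S(S(S(S(S(S(mul(add(Z, Z), add(Z, add(SZ, SSZ))))))))))))
  step 31: S(S(S(S(S(S(S(S(S(mul(Z, add(Z, add(SZ, SSZ))))))))))))
  step 32: S^9(Z)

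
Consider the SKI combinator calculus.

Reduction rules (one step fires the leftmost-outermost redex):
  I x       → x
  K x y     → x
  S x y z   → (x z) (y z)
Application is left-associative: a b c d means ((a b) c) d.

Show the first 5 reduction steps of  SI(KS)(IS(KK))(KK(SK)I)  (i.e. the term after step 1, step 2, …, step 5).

Answer: after 5 steps: K(KS(IS(KK))(KK(SK)I))

Working:
  start: SI(KS)(IS(KK))(KK(SK)I)
  [1] I(IS(KK))(KS(IS(KK)))(KK(SK)I)
  [2] IS(KK)(KS(IS(KK)))(KK(SK)I)
  [3] S(KK)(KS(IS(KK)))(KK(SK)I)
  [4] KK(KK(SK)I)(KS(IS(KK))(KK(SK)I))
  [5] K(KS(IS(KK))(KK(SK)I))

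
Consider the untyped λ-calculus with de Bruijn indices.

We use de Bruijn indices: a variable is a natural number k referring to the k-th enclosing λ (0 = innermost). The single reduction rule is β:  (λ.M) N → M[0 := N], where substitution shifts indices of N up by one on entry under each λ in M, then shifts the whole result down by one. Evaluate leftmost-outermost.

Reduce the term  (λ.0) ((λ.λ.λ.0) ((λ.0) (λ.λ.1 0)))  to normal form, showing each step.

  start: (λ.0) ((λ.λ.λ.0) ((λ.0) (λ.λ.1 0)))
  [1] (λ.λ.λ.0) ((λ.0) (λ.λ.1 0))
  [2] λ.λ.0

Answer: normal form = λ.λ.0  (in 2 steps)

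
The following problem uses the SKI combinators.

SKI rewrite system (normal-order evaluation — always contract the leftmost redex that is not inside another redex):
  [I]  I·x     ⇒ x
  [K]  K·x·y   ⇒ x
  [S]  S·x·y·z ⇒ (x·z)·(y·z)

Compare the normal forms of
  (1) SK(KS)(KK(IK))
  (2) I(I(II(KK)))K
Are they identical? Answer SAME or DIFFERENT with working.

Answer: SAME — A ⇓ K, B ⇓ K

Reduction:
Term A:
  start: SK(KS)(KK(IK))
  step 1: K(KK(IK))(KS(KK(IK)))
  step 2: KK(IK)
  step 3: K

Term B:
  start: I(I(II(KK)))K
  step 1: I(II(KK))K
  step 2: II(KK)K
  step 3: I(KK)K
  step 4: KKK
  step 5: K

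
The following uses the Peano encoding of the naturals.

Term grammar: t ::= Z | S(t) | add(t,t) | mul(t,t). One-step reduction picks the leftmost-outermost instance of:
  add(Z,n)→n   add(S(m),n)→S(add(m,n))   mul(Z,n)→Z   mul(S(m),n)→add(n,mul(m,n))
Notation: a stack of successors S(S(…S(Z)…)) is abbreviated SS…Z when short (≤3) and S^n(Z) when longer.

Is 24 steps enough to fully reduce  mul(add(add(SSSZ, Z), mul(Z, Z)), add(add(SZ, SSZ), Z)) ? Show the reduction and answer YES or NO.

Answer: NO — after 24 steps the term is S(S(S(S(S(S(add(add(Z, Z), mul(add(add(SZ, Z), mul(Z, Z)), add(add(SZ, SSZ), Z))))))))), not yet normal

Working:
  start: mul(add(add(SSSZ, Z), mul(Z, Z)), add(add(SZ, SSZ), Z))
  [1] mul(add(S(add(SSZ, Z)), mul(Z, Z)), add(add(SZ, SSZ), Z))
  [2] mul(S(add(add(SSZ, Z), mul(Z, Z))), add(add(SZ, SSZ), Z))
  [3] add(add(add(SZ, SSZ), Z), mul(add(add(SSZ, Z), mul(Z, Z)), add(add(SZ, SSZ), Z)))
  [4] add(add(S(add(Z, SSZ)), Z), mul(add(add(SSZ, Z), mul(Z, Z)), add(add(SZ, SSZ), Z)))
  [5] add(S(add(add(Z, SSZ), Z)), mul(add(add(SSZ, Z), mul(Z, Z)), add(add(SZ, SSZ), Z)))
  [6] S(add(add(add(Z, SSZ), Z), mul(add(add(SSZ, Z), mul(Z, Z)), add(add(SZ, SSZ), Z))))
  [7] S(add(add(SSZ, Z), mul(add(add(SSZ, Z), mul(Z, Z)), add(add(SZ, SSZ), Z))))
  [8] S(add(S(add(SZ, Z)), mul(add(add(SSZ, Z), mul(Z, Z)), add(add(SZ, SSZ), Z))))
  [9] S(S(add(add(SZ, Z), mul(add(add(SSZ, Z), mul(Z, Z)), add(add(SZ, SSZ), Z)))))
  [10] S(S(add(S(add(Z, Z)), mul(add(add(SSZ, Z), mul(Z, Z)), add(add(SZ, SSZ), Z)))))
  [11] S(S(S(add(add(Z, Z), mul(add(add(SSZ, Z), mul(Z, Z)), add(add(SZ, SSZ), Z))))))
  [12] S(S(S(add(Z, mul(add(add(SSZ, Z), mul(Z, Z)), add(add(SZ, SSZ), Z))))))
  [13] S(S(S(mul(add(add(SSZ, Z), mul(Z, Z)), add(add(SZ, SSZ), Z)))))
  [14] S(S(S(mul(add(S(add(SZ, Z)), mul(Z, Z)), add(add(SZ, SSZ), Z)))))
  [15] S(S(S(mul(S(add(add(SZ, Z), mul(Z, Z))), add(add(SZ, SSZ), Z)))))
  [16] S(S(S(add(add(add(SZ, SSZ), Z), mul(add(add(SZ, Z), mul(Z, Z)), add(add(SZ, SSZ), Z))))))
  [17] S(S(S(add(add(S(add(Z, SSZ)), Z), mul(add(add(SZ, Z), mul(Z, Z)), add(add(SZ, SSZ), Z))))))
  [18] S(S(S(add(S(add(add(Z, SSZ), Z)), mul(add(add(SZ, Z), mul(Z, Z)), add(add(SZ, SSZ), Z))))))
  [19] S(S(S(S(add(add(add(Z, SSZ), Z), mul(add(add(SZ, Z), mul(Z, Z)), add(add(SZ, SSZ), Z)))))))
  [20] S(S(S(S(add(add(SSZ, Z), mul(add(add(SZ, Z), mul(Z, Z)), add(add(SZ, SSZ), Z)))))))
  [21] S(S(S(S(add(S(add(SZ, Z)), mul(add(add(SZ, Z), mul(Z, Z)), add(add(SZ, SSZ), Z)))))))
  [22] S(S(S(S(S(add(add(SZ, Z), mul(add(add(SZ, Z), mul(Z, Z)), add(add(SZ, SSZ), Z))))))))
  [23] S(S(S(S(S(add(S(add(Z, Z)), mul(add(add(SZ, Z), mul(Z, Z)), add(add(SZ, SSZ), Z))))))))
  [24] S(S(S(S(S(S(add(add(Z, Z), mul(add(add(SZ, Z), mul(Z, Z)), add(add(SZ, SSZ), Z)))))))))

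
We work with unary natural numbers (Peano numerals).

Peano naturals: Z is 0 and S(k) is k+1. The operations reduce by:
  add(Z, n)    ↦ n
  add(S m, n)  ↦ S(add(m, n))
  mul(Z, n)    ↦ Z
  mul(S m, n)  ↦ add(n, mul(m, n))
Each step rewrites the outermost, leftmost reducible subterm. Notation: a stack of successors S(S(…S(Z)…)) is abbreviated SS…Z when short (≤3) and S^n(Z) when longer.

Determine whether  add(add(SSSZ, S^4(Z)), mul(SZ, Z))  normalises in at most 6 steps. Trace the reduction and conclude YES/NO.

Answer: NO — after 6 steps the term is S(S(S(add(add(Z, S^4(Z)), mul(SZ, Z))))), not yet normal

Reduction:
  start: add(add(SSSZ, S^4(Z)), mul(SZ, Z))
  step 1: add(S(add(SSZ, S^4(Z))), mul(SZ, Z))
  step 2: S(add(add(SSZ, S^4(Z)), mul(SZ, Z)))
  step 3: S(add(S(add(SZ, S^4(Z))), mul(SZ, Z)))
  step 4: S(S(add(add(SZ, S^4(Z)), mul(SZ, Z))))
  step 5: S(S(add(S(add(Z, S^4(Z))), mul(SZ, Z))))
  step 6: S(S(S(add(add(Z, S^4(Z)), mul(SZ, Z)))))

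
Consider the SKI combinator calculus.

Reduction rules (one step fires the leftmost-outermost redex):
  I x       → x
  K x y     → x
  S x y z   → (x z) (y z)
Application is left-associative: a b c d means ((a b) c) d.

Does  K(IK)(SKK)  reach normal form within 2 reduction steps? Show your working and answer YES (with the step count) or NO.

Answer: YES — reaches normal form K in 2 ≤ 2 steps

Derivation:
  start: K(IK)(SKK)
  →1  IK
  →2  K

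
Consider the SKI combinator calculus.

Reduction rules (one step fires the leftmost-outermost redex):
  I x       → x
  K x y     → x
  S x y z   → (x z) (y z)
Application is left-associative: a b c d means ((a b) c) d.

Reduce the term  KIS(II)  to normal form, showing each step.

Answer: normal form = I  (in 3 steps)

Reduction:
  start: KIS(II)
  [1] I(II)
  [2] II
  [3] I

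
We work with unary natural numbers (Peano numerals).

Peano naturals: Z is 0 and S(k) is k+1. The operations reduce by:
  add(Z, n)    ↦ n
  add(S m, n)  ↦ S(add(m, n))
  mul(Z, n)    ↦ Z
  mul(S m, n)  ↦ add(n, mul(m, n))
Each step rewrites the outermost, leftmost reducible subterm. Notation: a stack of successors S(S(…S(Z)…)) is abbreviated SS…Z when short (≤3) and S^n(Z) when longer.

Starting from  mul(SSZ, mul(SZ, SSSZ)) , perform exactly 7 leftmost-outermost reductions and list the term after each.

  start: mul(SSZ, mul(SZ, SSSZ))
  step 1: add(mul(SZ, SSSZ), mul(SZ, mul(SZ, SSSZ)))
  step 2: add(add(SSSZ, mul(Z, SSSZ)), mul(SZ, mul(SZ, SSSZ)))
  step 3: add(S(add(SSZ, mul(Z, SSSZ))), mul(SZ, mul(SZ, SSSZ)))
  step 4: S(add(add(SSZ, mul(Z, SSSZ)), mul(SZ, mul(SZ, SSSZ))))
  step 5: S(add(S(add(SZ, mul(Z, SSSZ))), mul(SZ, mul(SZ, SSSZ))))
  step 6: S(S(add(add(SZ, mul(Z, SSSZ)), mul(SZ, mul(SZ, SSSZ)))))
  step 7: S(S(add(S(add(Z, mul(Z, SSSZ))), mul(SZ, mul(SZ, SSSZ)))))

Answer: after 7 steps: S(S(add(S(add(Z, mul(Z, SSSZ))), mul(SZ, mul(SZ, SSSZ)))))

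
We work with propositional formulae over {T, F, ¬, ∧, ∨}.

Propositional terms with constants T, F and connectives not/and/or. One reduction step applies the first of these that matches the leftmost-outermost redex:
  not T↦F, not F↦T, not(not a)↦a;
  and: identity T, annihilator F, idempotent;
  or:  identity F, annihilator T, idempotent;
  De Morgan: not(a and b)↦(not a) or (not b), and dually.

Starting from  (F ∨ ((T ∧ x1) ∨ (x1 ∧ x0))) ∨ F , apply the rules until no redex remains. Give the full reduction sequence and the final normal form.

  start: (F ∨ ((T ∧ x1) ∨ (x1 ∧ x0))) ∨ F
  →1  F ∨ ((T ∧ x1) ∨ (x1 ∧ x0))
  →2  (T ∧ x1) ∨ (x1 ∧ x0)
  →3  x1 ∨ (x1 ∧ x0)

Answer: normal form = x1 ∨ (x1 ∧ x0)  (in 3 steps)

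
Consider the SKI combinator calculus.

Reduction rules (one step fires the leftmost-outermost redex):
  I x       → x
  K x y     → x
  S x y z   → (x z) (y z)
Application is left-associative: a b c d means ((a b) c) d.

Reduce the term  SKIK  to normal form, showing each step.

Answer: normal form = K  (in 2 steps)

Working:
  start: SKIK
  →1  KK(IK)
  →2  K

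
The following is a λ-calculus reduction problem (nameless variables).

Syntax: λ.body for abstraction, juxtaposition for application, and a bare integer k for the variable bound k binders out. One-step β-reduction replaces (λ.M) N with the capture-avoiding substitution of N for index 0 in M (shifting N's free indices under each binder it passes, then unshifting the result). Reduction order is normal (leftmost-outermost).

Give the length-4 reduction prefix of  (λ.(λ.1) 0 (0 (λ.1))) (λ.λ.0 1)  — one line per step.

  start: (λ.(λ.1) 0 (0 (λ.1))) (λ.λ.0 1)
  [1] (λ.λ.λ.0 1) (λ.λ.0 1) ((λ.λ.0 1) (λ.λ.λ.0 1))
  [2] (λ.λ.0 1) ((λ.λ.0 1) (λ.λ.λ.0 1))
  [3] λ.0 ((λ.λ.0 1) (λ.λ.λ.0 1))
  [4] λ.0 (λ.0 (λ.λ.λ.0 1))

Answer: after 4 steps: λ.0 (λ.0 (λ.λ.λ.0 1))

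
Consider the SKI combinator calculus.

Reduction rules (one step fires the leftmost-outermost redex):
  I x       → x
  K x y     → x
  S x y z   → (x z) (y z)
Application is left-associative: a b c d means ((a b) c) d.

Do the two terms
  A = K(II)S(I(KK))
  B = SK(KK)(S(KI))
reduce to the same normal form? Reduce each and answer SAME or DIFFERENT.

Answer: DIFFERENT — A ⇓ KK, B ⇓ S(KI)

Working:
Term A:
  start: K(II)S(I(KK))
  step 1: II(I(KK))
  step 2: I(I(KK))
  step 3: I(KK)
  step 4: KK

Term B:
  start: SK(KK)(S(KI))
  step 1: K(S(KI))(KK(S(KI)))
  step 2: S(KI)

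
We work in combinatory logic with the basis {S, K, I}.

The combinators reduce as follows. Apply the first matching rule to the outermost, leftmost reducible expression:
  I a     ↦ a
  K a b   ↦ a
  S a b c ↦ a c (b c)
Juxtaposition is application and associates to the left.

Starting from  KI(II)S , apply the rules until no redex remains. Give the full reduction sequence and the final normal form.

Answer: normal form = S  (in 2 steps)

Reduction:
  start: KI(II)S
  [1] IS
  [2] S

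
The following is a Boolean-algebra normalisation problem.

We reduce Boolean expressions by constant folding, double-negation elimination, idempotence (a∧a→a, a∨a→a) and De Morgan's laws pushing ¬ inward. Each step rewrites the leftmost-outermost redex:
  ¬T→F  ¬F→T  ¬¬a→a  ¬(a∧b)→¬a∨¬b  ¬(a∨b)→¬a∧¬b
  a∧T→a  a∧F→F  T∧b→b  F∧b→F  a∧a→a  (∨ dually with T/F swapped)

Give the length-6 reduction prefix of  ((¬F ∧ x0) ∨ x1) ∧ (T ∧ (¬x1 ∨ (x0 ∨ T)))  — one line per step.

Answer: after 6 steps: x0 ∨ x1

Working:
  start: ((¬F ∧ x0) ∨ x1) ∧ (T ∧ (¬x1 ∨ (x0 ∨ T)))
  step 1: ((T ∧ x0) ∨ x1) ∧ (T ∧ (¬x1 ∨ (x0 ∨ T)))
  step 2: (x0 ∨ x1) ∧ (T ∧ (¬x1 ∨ (x0 ∨ T)))
  step 3: (x0 ∨ x1) ∧ (¬x1 ∨ (x0 ∨ T))
  step 4: (x0 ∨ x1) ∧ (¬x1 ∨ T)
  step 5: (x0 ∨ x1) ∧ T
  step 6: x0 ∨ x1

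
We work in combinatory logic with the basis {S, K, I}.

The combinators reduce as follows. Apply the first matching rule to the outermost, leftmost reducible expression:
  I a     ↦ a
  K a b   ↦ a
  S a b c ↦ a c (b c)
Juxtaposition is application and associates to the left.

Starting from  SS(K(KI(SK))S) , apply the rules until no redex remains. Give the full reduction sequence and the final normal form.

Answer: normal form = SSI  (in 2 steps)

Working:
  start: SS(K(KI(SK))S)
  [1] SS(KI(SK))
  [2] SSI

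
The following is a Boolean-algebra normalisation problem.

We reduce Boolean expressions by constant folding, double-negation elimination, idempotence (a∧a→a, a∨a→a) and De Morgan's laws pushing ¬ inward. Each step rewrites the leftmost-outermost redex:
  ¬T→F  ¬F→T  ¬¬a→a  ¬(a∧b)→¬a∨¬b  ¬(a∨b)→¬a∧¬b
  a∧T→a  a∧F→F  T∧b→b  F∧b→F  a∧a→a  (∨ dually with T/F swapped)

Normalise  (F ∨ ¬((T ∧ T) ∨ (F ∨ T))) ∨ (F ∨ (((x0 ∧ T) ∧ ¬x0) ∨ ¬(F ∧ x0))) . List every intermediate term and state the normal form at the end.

  start: (F ∨ ¬((T ∧ T) ∨ (F ∨ T))) ∨ (F ∨ (((x0 ∧ T) ∧ ¬x0) ∨ ¬(F ∧ x0)))
  step 1: ¬((T ∧ T) ∨ (F ∨ T)) ∨ (F ∨ (((x0 ∧ T) ∧ ¬x0) ∨ ¬(F ∧ x0)))
  step 2: (¬(T ∧ T) ∧ ¬(F ∨ T)) ∨ (F ∨ (((x0 ∧ T) ∧ ¬x0) ∨ ¬(F ∧ x0)))
  step 3: ((¬T ∨ ¬T) ∧ ¬(F ∨ T)) ∨ (F ∨ (((x0 ∧ T) ∧ ¬x0) ∨ ¬(F ∧ x0)))
  step 4: (¬T ∧ ¬(F ∨ T)) ∨ (F ∨ (((x0 ∧ T) ∧ ¬x0) ∨ ¬(F ∧ x0)))
  step 5: (F ∧ ¬(F ∨ T)) ∨ (F ∨ (((x0 ∧ T) ∧ ¬x0) ∨ ¬(F ∧ x0)))
  step 6: F ∨ (F ∨ (((x0 ∧ T) ∧ ¬x0) ∨ ¬(F ∧ x0)))
  step 7: F ∨ (((x0 ∧ T) ∧ ¬x0) ∨ ¬(F ∧ x0))
  step 8: ((x0 ∧ T) ∧ ¬x0) ∨ ¬(F ∧ x0)
  step 9: (x0 ∧ ¬x0) ∨ ¬(F ∧ x0)
  step 10: (x0 ∧ ¬x0) ∨ (¬F ∨ ¬x0)
  step 11: (x0 ∧ ¬x0) ∨ (T ∨ ¬x0)
  step 12: (x0 ∧ ¬x0) ∨ T
  step 13: T

Answer: normal form = T  (in 13 steps)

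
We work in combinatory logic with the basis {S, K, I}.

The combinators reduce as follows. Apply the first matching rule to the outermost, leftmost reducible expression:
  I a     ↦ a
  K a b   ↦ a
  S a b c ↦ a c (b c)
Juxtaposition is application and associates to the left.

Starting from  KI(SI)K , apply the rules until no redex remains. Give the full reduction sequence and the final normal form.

Answer: normal form = K  (in 2 steps)

Reduction:
  start: KI(SI)K
  step 1: IK
  step 2: K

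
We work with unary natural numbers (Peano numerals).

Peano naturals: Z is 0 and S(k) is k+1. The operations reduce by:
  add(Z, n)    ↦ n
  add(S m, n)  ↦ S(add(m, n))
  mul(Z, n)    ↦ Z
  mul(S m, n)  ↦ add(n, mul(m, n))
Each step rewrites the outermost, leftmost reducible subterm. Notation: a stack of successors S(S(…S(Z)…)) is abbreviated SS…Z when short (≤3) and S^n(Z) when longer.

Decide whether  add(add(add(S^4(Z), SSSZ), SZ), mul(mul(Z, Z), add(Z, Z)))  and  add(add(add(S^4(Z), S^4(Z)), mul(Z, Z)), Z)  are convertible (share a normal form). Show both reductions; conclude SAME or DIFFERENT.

Term A:
  start: add(add(add(S^4(Z), SSSZ), SZ), mul(mul(Z, Z), add(Z, Z)))
  [1] add(add(S(add(SSSZ, SSSZ)), SZ), mul(mul(Z, Z), add(Z, Z)))
  [2] add(S(add(add(SSSZ, SSSZ), SZ)), mul(mul(Z, Z), add(Z, Z)))
  [3] S(add(add(add(SSSZ, SSSZ), SZ), mul(mul(Z, Z), add(Z, Z))))
  [4] S(add(add(S(add(SSZ, SSSZ)), SZ), mul(mul(Z, Z), add(Z, Z))))
  [5] S(add(S(add(add(SSZ, SSSZ), SZ)), mul(mul(Z, Z), add(Z, Z))))
  [6] S(S(add(add(add(SSZ, SSSZ), SZ), mul(mul(Z, Z), add(Z, Z)))))
  [7] S(S(add(add(S(add(SZ, SSSZ)), SZ), mul(mul(Z, Z), add(Z, Z)))))
  [8] S(S(add(S(add(add(SZ, SSSZ), SZ)), mul(mul(Z, Z), add(Z, Z)))))
  [9] S(S(S(add(add(add(SZ, SSSZ), SZ), mul(mul(Z, Z), add(Z, Z))))))
  [10] S(S(S(add(add(S(add(Z, SSSZ)), SZ), mul(mul(Z, Z), add(Z, Z))))))
  [11] S(S(S(add(S(add(add(Z, SSSZ), SZ)), mul(mul(Z, Z), add(Z, Z))))))
  [12] S(S(S(S(add(add(add(Z, SSSZ), SZ), mul(mul(Z, Z), add(Z, Z)))))))
  [13] S(S(S(S(add(add(SSSZ, SZ), mul(mul(Z, Z), add(Z, Z)))))))
  [14] S(S(S(S(add(S(add(SSZ, SZ)), mul(mul(Z, Z), add(Z, Z)))))))
  [15] S(S(S(S(S(add(add(SSZ, SZ), mul(mul(Z, Z), add(Z, Z))))))))
  [16] S(S(S(S(S(add(S(add(SZ, SZ)), mul(mul(Z, Z), add(Z, Z))))))))
  [17] S(S(S(S(S(S(add(add(SZ, SZ), mul(mul(Z, Z), add(Z, Z)))))))))
  [18] S(S(S(S(S(S(add(S(add(Z, SZ)), mul(mul(Z, Z), add(Z, Z)))))))))
  [19] S(S(S(S(S(S(S(add(add(Z, SZ), mul(mul(Z, Z), add(Z, Z))))))))))
  [20] S(S(S(S(S(S(S(add(SZ, mul(mul(Z, Z), add(Z, Z))))))))))
  [21] S(S(S(S(S(S(S(S(add(Z, mul(mul(Z, Z), add(Z, Z)))))))))))
  [22] S(S(S(S(S(S(S(S(mul(mul(Z, Z), add(Z, Z))))))))))
  [23] S(S(S(S(S(S(S(S(mul(Z, add(Z, Z))))))))))
  [24] S^8(Z)

Term B:
  start: add(add(add(S^4(Z), S^4(Z)), mul(Z, Z)), Z)
  [1] add(add(S(add(SSSZ, S^4(Z))), mul(Z, Z)), Z)
  [2] add(S(add(add(SSSZ, S^4(Z)), mul(Z, Z))), Z)
  [3] S(add(add(add(SSSZ, S^4(Z)), mul(Z, Z)), Z))
  [4] S(add(add(S(add(SSZ, S^4(Z))), mul(Z, Z)), Z))
  [5] S(add(S(add(add(SSZ, S^4(Z)), mul(Z, Z))), Z))
  [6] S(S(add(add(add(SSZ, S^4(Z)), mul(Z, Z)), Z)))
  [7] S(S(add(add(S(add(SZ, S^4(Z))), mul(Z, Z)), Z)))
  [8] S(S(add(S(add(add(SZ, S^4(Z)), mul(Z, Z))), Z)))
  [9] S(S(S(add(add(add(SZ, S^4(Z)), mul(Z, Z)), Z))))
  [10] S(S(S(add(add(S(add(Z, S^4(Z))), mul(Z, Z)), Z))))
  [11] S(S(S(add(S(add(add(Z, S^4(Z)), mul(Z, Z))), Z))))
  [12] S(S(S(S(add(add(add(Z, S^4(Z)), mul(Z, Z)), Z)))))
  [13] S(S(S(S(add(add(S^4(Z), mul(Z, Z)), Z)))))
  [14] S(S(S(S(add(S(add(SSSZ, mul(Z, Z))), Z)))))
  [15] S(S(S(S(S(add(add(SSSZ, mul(Z, Z)), Z))))))
  [16] S(S(S(S(S(add(S(add(SSZ, mul(Z, Z))), Z))))))
  [17] S(S(S(S(S(S(add(add(SSZ, mul(Z, Z)), Z)))))))
  [18] S(S(S(S(S(S(add(S(add(SZ, mul(Z, Z))), Z)))))))
  [19] S(S(S(S(S(S(S(add(add(SZ, mul(Z, Z)), Z))))))))
  [20] S(S(S(S(S(S(S(add(S(add(Z, mul(Z, Z))), Z))))))))
  [21] S(S(S(S(S(S(S(S(add(add(Z, mul(Z, Z)), Z)))))))))
  [22] S(S(S(S(S(S(S(S(add(mul(Z, Z), Z)))))))))
  [23] S(S(S(S(S(S(S(S(add(Z, Z)))))))))
  [24] S^8(Z)

Answer: SAME — A ⇓ S^8(Z), B ⇓ S^8(Z)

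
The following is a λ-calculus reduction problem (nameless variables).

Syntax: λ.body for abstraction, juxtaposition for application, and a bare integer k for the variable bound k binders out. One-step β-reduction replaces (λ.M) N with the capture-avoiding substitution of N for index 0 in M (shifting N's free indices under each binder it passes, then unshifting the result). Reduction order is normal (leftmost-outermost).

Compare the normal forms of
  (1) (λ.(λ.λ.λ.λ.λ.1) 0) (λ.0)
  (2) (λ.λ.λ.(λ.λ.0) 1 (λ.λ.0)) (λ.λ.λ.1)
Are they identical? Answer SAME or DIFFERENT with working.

Answer: DIFFERENT — A ⇓ λ.λ.λ.λ.1, B ⇓ λ.λ.λ.λ.0

Reduction:
Term A:
  start: (λ.(λ.λ.λ.λ.λ.1) 0) (λ.0)
  step 1: (λ.λ.λ.λ.λ.1) (λ.0)
  step 2: λ.λ.λ.λ.1

Term B:
  start: (λ.λ.λ.(λ.λ.0) 1 (λ.λ.0)) (λ.λ.λ.1)
  step 1: λ.λ.(λ.λ.0) 1 (λ.λ.0)
  step 2: λ.λ.(λ.0) (λ.λ.0)
  step 3: λ.λ.λ.λ.0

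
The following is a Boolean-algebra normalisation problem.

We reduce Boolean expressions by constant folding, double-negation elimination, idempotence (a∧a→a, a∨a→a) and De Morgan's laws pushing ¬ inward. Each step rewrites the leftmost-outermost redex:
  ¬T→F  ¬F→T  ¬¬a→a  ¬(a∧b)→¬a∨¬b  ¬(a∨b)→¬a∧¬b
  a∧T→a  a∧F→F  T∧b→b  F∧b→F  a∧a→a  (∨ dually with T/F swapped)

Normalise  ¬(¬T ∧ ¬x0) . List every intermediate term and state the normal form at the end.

Answer: normal form = T  (in 3 steps)

Derivation:
  start: ¬(¬T ∧ ¬x0)
  step 1: ¬¬T ∨ ¬¬x0
  step 2: T ∨ ¬¬x0
  step 3: T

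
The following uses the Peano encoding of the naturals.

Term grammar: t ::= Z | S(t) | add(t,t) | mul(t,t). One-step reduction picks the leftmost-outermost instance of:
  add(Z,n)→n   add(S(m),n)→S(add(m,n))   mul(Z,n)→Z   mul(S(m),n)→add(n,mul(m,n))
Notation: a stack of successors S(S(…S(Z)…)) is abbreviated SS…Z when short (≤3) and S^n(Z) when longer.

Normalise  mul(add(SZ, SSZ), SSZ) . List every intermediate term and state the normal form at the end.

  start: mul(add(SZ, SSZ), SSZ)
  [1] mul(S(add(Z, SSZ)), SSZ)
  [2] add(SSZ, mul(add(Z, SSZ), SSZ))
  [3] S(add(SZ, mul(add(Z, SSZ), SSZ)))
  [4] S(S(add(Z, mul(add(Z, SSZ), SSZ))))
  [5] S(S(mul(add(Z, SSZ), SSZ)))
  [6] S(S(mul(SSZ, SSZ)))
  [7] S(S(add(SSZ, mul(SZ, SSZ))))
  [8] S(S(S(add(SZ, mul(SZ, SSZ)))))
  [9] S(S(S(S(add(Z, mul(SZ, SSZ))))))
  [10] S(S(S(S(mul(SZ, SSZ)))))
  [11] S(S(S(S(add(SSZ, mul(Z, SSZ))))))
  [12] S(S(S(S(S(add(SZ, mul(Z, SSZ)))))))
  [13] S(S(S(S(S(S(add(Z, mul(Z, SSZ))))))))
  [14] S(S(S(S(S(S(mul(Z, SSZ)))))))
  [15] S^6(Z)

Answer: normal form = S^6(Z)  (in 15 steps)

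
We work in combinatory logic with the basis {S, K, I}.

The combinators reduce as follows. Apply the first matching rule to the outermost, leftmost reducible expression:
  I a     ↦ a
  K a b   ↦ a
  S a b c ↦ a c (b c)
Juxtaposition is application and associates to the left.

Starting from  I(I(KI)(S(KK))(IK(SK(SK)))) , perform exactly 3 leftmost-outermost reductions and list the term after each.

  start: I(I(KI)(S(KK))(IK(SK(SK))))
  [1] I(KI)(S(KK))(IK(SK(SK)))
  [2] KI(S(KK))(IK(SK(SK)))
  [3] I(IK(SK(SK)))

Answer: after 3 steps: I(IK(SK(SK)))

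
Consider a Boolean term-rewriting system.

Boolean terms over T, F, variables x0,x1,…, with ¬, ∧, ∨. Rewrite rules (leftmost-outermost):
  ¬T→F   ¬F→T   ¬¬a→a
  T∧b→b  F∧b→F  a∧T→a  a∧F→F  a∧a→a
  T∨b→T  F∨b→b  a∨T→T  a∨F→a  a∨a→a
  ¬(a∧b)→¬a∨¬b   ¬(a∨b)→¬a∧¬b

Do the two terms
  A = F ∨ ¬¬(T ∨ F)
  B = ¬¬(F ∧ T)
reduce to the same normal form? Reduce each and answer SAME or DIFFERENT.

Answer: DIFFERENT — A ⇓ T, B ⇓ F

Working:
Term A:
  start: F ∨ ¬¬(T ∨ F)
  step 1: ¬¬(T ∨ F)
  step 2: T ∨ F
  step 3: T

Term B:
  start: ¬¬(F ∧ T)
  step 1: F ∧ T
  step 2: F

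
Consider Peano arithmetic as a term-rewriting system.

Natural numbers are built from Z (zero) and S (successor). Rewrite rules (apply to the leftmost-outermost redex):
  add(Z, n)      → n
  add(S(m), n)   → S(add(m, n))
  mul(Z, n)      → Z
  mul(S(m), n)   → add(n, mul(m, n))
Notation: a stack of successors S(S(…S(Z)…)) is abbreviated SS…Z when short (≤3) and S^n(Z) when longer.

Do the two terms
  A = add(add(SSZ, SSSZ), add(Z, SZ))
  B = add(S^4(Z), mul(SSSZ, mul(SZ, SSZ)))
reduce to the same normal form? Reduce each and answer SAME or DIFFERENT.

Term A:
  start: add(add(SSZ, SSSZ), add(Z, SZ))
  step 1: add(S(add(SZ, SSSZ)), add(Z, SZ))
  step 2: S(add(add(SZ, SSSZ), add(Z, SZ)))
  step 3: S(add(S(add(Z, SSSZ)), add(Z, SZ)))
  step 4: S(S(add(add(Z, SSSZ), add(Z, SZ))))
  step 5: S(S(add(SSSZ, add(Z, SZ))))
  step 6: S(S(S(add(SSZ, add(Z, SZ)))))
  step 7: S(S(S(S(add(SZ, add(Z, SZ))))))
  step 8: S(S(S(S(S(add(Z, add(Z, SZ)))))))
  step 9: S(S(S(S(S(add(Z, SZ))))))
  step 10: S^6(Z)

Term B:
  start: add(S^4(Z), mul(SSSZ, mul(SZ, SSZ)))
  step 1: S(add(SSSZ, mul(SSSZ, mul(SZ, SSZ))))
  step 2: S(S(add(SSZ, mul(SSSZ, mul(SZ, SSZ)))))
  step 3: S(S(S(add(SZ, mul(SSSZ, mul(SZ, SSZ))))))
  step 4: S(S(S(S(add(Z, mul(SSSZ, mul(SZ, SSZ)))))))
  step 5: S(S(S(S(mul(SSSZ, mul(SZ, SSZ))))))
  step 6: S(S(S(S(add(mul(SZ, SSZ), mul(SSZ, mul(SZ, SSZ)))))))
  step 7: S(S(S(S(add(add(SSZ, mul(Z, SSZ)), mul(SSZ, mul(SZ, SSZ)))))))
  step 8: S(S(S(S(add(S(add(SZ, mul(Z, SSZ))), mul(SSZ, mul(SZ, SSZ)))))))
  step 9: S(S(S(S(S(add(add(SZ, mul(Z, SSZ)), mul(SSZ, mul(SZ, SSZ))))))))
  step 10: S(S(S(S(S(add(S(add(Z, mul(Z, SSZ))), mul(SSZ, mul(SZ, SSZ))))))))
  step 11: S(S(S(S(S(S(add(add(Z, mul(Z, SSZ)), mul(SSZ, mul(SZ, SSZ)))))))))
  step 12: S(S(S(S(S(S(add(mul(Z, SSZ), mul(SSZ, mul(SZ, SSZ)))))))))
  step 13: S(S(S(S(S(S(add(Z, mul(SSZ, mul(SZ, SSZ)))))))))
  step 14: S(S(S(S(S(S(mul(SSZ, mul(SZ, SSZ))))))))
  step 15: S(S(S(S(S(S(add(mul(SZ, SSZ), mul(SZ, mul(SZ, SSZ)))))))))
  step 16: S(S(S(S(S(S(add(add(SSZ, mul(Z, SSZ)), mul(SZ, mul(SZ, SSZ)))))))))
  step 17: S(S(S(S(S(S(add(S(add(SZ, mul(Z, SSZ))), mul(SZ, mul(SZ, SSZ)))))))))
  step 18: S(S(S(S(S(S(S(add(add(SZ, mul(Z, SSZ)), mul(SZ, mul(SZ, SSZ))))))))))
  step 19: S(S(S(S(S(S(S(add(S(add(Z, mul(Z, SSZ))), mul(SZ, mul(SZ, SSZ))))))))))
  step 20: S(S(S(S(S(S(S(S(add(add(Z, mul(Z, SSZ)), mul(SZ, mul(SZ, SSZ)))))))))))
  step 21: S(S(S(S(S(S(S(S(add(mul(Z, SSZ), mul(SZ, mul(SZ, SSZ)))))))))))
  step 22: S(S(S(S(S(S(S(S(add(Z, mul(SZ, mul(SZ, SSZ)))))))))))
  step 23: S(S(S(S(S(S(S(S(mul(SZ, mul(SZ, SSZ))))))))))
  step 24: S(S(S(S(S(S(S(S(add(mul(SZ, SSZ), mul(Z, mul(SZ, SSZ)))))))))))
  step 25: S(S(S(S(S(S(S(S(add(add(SSZ, mul(Z, SSZ)), mul(Z, mul(SZ, SSZ)))))))))))
  step 26: S(S(S(S(S(S(S(S(add(S(add(SZ, mul(Z, SSZ))), mul(Z, mul(SZ, SSZ)))))))))))
  step 27: S(S(S(S(S(S(S(S(S(add(add(SZ, mul(Z, SSZ)), mul(Z, mul(SZ, SSZ))))))))))))
  step 28: S(S(S(S(S(S(S(S(S(add(S(add(Z, mul(Z, SSZ))), mul(Z, mul(SZ, SSZ))))))))))))
  step 29: S(S(S(S(S(S(S(S(S(S(add(add(Z, mul(Z, SSZ)), mul(Z, mul(SZ, SSZ)))))))))))))
  step 30: S(S(S(S(S(S(S(S(S(S(add(mul(Z, SSZ), mul(Z, mul(SZ, SSZ)))))))))))))
  step 31: S(S(S(S(S(S(S(S(S(S(add(Z, mul(Z, mul(SZ, SSZ)))))))))))))
  step 32: S(S(S(S(S(S(S(S(S(S(mul(Z, mul(SZ, SSZ))))))))))))
  step 33: S^10(Z)

Answer: DIFFERENT — A ⇓ S^6(Z), B ⇓ S^10(Z)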